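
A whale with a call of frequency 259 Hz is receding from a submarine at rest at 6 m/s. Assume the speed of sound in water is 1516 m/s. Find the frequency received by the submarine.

Only the source moves, away from the listener, so f' = f · v/(v + v_s).
f' = 259 × 1516/(1516 + 6) = 259 × 1516/1522 ≈ 258 Hz.

258 Hz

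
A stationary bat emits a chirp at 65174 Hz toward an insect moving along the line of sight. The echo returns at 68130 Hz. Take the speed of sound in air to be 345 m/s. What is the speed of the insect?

7.7 m/s

Double Doppler shift off a moving reflector: f₂ = f₀ · (v + u)/(v − u) (u > 0 toward emitter).
Rearranging, u = v · (f₂ − f₀)/(f₂ + f₀) = 345 × 2956/133304 ≈ 7.7 m/s.
So the insect is moving at 7.7 m/s toward the emitter.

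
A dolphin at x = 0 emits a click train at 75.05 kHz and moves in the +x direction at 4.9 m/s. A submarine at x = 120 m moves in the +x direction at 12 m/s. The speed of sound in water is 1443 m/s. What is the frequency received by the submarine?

74.7 kHz

The observer lies on the +x side, so the source is heading toward the observer and the observer is heading away from the source.
Both move, so f' = f · (v − v_o)/(v − v_s).
f' = 75.05 × (1443 − 12)/(1443 − 4.9) = 75.05 × 1431/1438.1 ≈ 74.7 kHz.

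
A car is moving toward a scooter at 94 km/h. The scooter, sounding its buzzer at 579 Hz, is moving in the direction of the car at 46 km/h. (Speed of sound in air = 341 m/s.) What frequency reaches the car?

46 km/h = 12.78 m/s; 94 km/h = 26.11 m/s.
General Doppler shift: f' = f · (v + v_o)/(v − v_s).
f' = 579 × (341 + 26.11)/(341 − 12.78) = 579 × 367.11/328.22 ≈ 648 Hz.

648 Hz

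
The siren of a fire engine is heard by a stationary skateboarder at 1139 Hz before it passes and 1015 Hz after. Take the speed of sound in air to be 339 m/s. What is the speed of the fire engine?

19.5 m/s

f₁/f₂ = (v + v_s)/(v − v_s), so v_s = v · (f₁ − f₂)/(f₁ + f₂).
v_s = 339 × (1139 − 1015)/(1139 + 1015) = 339 × 124/2154 ≈ 19.5 m/s.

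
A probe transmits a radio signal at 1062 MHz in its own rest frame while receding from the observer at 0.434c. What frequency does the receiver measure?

667.2 MHz

Relativistic Doppler for frequency: f' = f₀ · √((1 − β)/(1 + β)).
f' = 1062 × √(0.5660/1.4340) = 1062 × 0.62825 ≈ 667.2 MHz.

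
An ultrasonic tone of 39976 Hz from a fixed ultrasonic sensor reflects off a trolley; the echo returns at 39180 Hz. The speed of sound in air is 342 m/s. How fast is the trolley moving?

3.4 m/s

Double Doppler shift off a moving reflector: f₂ = f₀ · (v + u)/(v − u) (u > 0 toward emitter).
Rearranging, u = v · (f₂ − f₀)/(f₂ + f₀) = 342 × -796/79156 ≈ -3.4 m/s.
So the trolley is moving at 3.4 m/s away from the emitter.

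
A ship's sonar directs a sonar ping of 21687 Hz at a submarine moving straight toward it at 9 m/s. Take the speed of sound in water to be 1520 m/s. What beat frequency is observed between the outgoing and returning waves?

258 Hz

The submarine first receives the wave as a moving observer: f₁ = f₀ · (v + u)/v = 21687 × (1520 + 9)/1520 ≈ 21815 Hz.
On reflection it acts as a source moving toward the stationary detector: f₂ = f₁ · v/(v − u) = 21815 × 1520/1511 ≈ 21945 Hz.
Beat frequency: |f₂ − f₀| = 2u·f₀/(v − u) = 2 × 9 × 21687/1511 ≈ 258 Hz.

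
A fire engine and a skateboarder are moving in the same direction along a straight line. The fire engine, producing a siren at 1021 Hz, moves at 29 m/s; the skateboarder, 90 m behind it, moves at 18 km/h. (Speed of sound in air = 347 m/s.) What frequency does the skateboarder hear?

18 km/h = 5 m/s.
The skateboarder is behind, so the fire engine is moving away from it while the skateboarder is moving toward the fire engine.
Both move, so f' = f · (v + v_o)/(v + v_s).
f' = 1021 × (347 + 5)/(347 + 29) = 1021 × 352/376 ≈ 956 Hz.

956 Hz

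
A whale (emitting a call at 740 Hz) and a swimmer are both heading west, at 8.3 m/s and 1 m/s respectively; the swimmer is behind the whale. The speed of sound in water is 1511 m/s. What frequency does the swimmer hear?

736 Hz

The swimmer is behind, so the whale is moving away from it while the swimmer is moving toward the whale.
With source receding and observer approaching, f' = f · (v + v_o)/(v + v_s).
f' = 740 × (1511 + 1)/(1511 + 8.3) = 740 × 1512/1519.3 ≈ 736 Hz.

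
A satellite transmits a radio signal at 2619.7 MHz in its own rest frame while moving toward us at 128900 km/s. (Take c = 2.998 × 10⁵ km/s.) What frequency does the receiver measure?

β = v/c = 128900/299800 = 0.4300.
Relativistic Doppler for frequency: f' = f₀ · √((1 + β)/(1 − β)).
f' = 2619.7 × √(1.4300/0.5700) = 2619.7 × 1.58382 ≈ 4149.1 MHz.

4149.1 MHz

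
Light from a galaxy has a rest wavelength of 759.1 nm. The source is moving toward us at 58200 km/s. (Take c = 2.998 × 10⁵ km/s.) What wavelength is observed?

623.6 nm

β = v/c = 58200/299800 = 0.1941.
Relativistic Doppler for wavelength: λ' = λ₀ · √((1 − β)/(1 + β)).
λ' = 759.1 × √(0.8059/1.1941) = 759.1 × 0.82150 ≈ 623.6 nm.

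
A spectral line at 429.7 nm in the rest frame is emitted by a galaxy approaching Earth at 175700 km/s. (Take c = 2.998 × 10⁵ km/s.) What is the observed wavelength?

β = v/c = 175700/299800 = 0.5861.
Relativistic Doppler for wavelength: λ' = λ₀ · √((1 − β)/(1 + β)).
λ' = 429.7 × √(0.4139/1.5861) = 429.7 × 0.51087 ≈ 219.5 nm.

219.5 nm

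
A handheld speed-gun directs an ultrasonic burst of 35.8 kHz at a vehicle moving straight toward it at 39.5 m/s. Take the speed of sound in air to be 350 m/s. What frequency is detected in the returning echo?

The vehicle first receives the wave as a moving observer: f₁ = f₀ · (v + u)/v = 35.8 × (350 + 39.5)/350 ≈ 39.8 kHz.
The reflection then acts as a moving source: f₂ = f₁ · v/(v − u) ≈ 44.9 kHz.
Equivalently f₂ = f₀ · (v + u)/(v − u).

44.9 kHz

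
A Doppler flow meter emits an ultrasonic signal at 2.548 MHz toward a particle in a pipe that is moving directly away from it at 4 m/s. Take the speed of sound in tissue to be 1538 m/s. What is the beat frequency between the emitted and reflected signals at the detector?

13219 Hz

At the particle in a pipe (a moving observer), f₁ = f₀ · (v − u)/v = 2.548 × 1534/1538 ≈ 2.54137 MHz.
The reflection then acts as a moving source: f₂ = f₁ · v/(v + u) ≈ 2.53478 MHz.
Beat frequency (with f₀ = 2548000 Hz): |f₂ − f₀| = 2u·f₀/(v + u) = 2 × 4 × 2548000/1542 ≈ 13219 Hz.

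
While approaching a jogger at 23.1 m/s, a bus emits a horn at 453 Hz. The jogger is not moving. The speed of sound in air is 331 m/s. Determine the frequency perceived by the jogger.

With the source moving toward a stationary observer, f' = f · v/(v − v_s).
f' = 453 × 331/(331 − 23.1) = 453 × 331/307.9 ≈ 487 Hz.

487 Hz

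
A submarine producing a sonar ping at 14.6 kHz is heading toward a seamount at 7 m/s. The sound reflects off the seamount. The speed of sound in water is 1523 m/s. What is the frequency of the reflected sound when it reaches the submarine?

14.73 kHz

The seamount receives the sound from a moving source: f₁ = f₀ · v/(v − v_e) = 14.6 × 1523/1516 ≈ 14.67 kHz.
On the return leg the submarine is a moving observer: f₂ = f₁ · (v + v_e)/v = 14.67 × 1530/1523 ≈ 14.73 kHz.
Equivalently f₂ = f₀ · (v + v_e)/(v − v_e).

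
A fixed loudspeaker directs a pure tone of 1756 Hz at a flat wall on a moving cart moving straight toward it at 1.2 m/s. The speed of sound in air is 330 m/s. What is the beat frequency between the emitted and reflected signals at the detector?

12.8 Hz

The flat wall on a moving cart first receives the wave as a moving observer: f₁ = f₀ · (v + u)/v = 1756 × (330 + 1.2)/330 ≈ 1762.39 Hz.
On reflection it acts as a source moving toward the stationary detector: f₂ = f₁ · v/(v − u) = 1762.39 × 330/328.8 ≈ 1768.82 Hz.
Equivalently f₂ = f₀ · (v + u)/(v − u).
Beat frequency: |f₂ − f₀| = 2u·f₀/(v − u) = 2 × 1.2 × 1756/328.8 ≈ 12.8 Hz.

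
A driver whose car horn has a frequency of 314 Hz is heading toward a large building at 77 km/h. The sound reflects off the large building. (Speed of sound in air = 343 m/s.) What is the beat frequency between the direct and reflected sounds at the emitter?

77 km/h = 21.39 m/s.
The large building receives the sound from a moving source: f₁ = f₀ · v/(v − v_e) = 314 × 343/321.61 ≈ 334.9 Hz.
On the return leg the driver is a moving observer: f₂ = f₁ · (v + v_e)/v = 334.9 × 364.39/343 ≈ 355.8 Hz.
Equivalently f₂ = f₀ · (v + v_e)/(v − v_e).
Beat against the emitted tone: |f₂ − f₀| = 2v_e·f₀/(v − v_e) = 2 × 21.39 × 314/321.61 ≈ 41.8 Hz.

41.8 Hz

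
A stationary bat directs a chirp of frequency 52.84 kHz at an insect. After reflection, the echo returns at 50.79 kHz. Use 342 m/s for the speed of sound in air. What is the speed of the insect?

6.8 m/s

Double Doppler shift off a moving reflector: f₂ = f₀ · (v + u)/(v − u) (u > 0 toward emitter).
Rearranging, u = v · (f₂ − f₀)/(f₂ + f₀) = 342 × -2.05/103.63 ≈ -6.8 m/s.
So the insect is moving at 6.8 m/s away from the emitter.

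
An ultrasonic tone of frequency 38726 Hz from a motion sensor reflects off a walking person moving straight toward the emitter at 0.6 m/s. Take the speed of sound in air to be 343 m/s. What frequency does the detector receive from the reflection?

The walking person first receives the wave as a moving observer: f₁ = f₀ · (v + u)/v = 38726 × (343 + 0.6)/343 ≈ 38794 Hz.
The reflection then acts as a moving source: f₂ = f₁ · v/(v − u) ≈ 38862 Hz.

38862 Hz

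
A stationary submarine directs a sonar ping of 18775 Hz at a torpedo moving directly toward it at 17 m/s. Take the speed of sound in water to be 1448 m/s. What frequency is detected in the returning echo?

At the torpedo (a moving observer), f₁ = f₀ · (v + u)/v = 18775 × 1465/1448 ≈ 18995 Hz.
On reflection it acts as a source moving toward the stationary detector: f₂ = f₁ · v/(v − u) = 18995 × 1448/1431 ≈ 19221 Hz.
Equivalently f₂ = f₀ · (v + u)/(v − u).

19221 Hz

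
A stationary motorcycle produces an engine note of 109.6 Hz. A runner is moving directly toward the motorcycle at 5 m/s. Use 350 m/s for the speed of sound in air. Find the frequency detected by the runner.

Moving observer, stationary source: f' = f · (v + v_o)/v.
f' = 109.6 × (350 + 5)/350 = 109.6 × 355/350 ≈ 111 Hz.

111 Hz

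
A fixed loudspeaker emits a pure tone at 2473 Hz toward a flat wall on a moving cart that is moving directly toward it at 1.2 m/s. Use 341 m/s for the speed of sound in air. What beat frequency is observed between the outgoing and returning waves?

The flat wall on a moving cart first receives the wave as a moving observer: f₁ = f₀ · (v + u)/v = 2473 × (341 + 1.2)/341 ≈ 2481.70 Hz.
The reflection then acts as a moving source: f₂ = f₁ · v/(v − u) ≈ 2490.47 Hz.
Equivalently f₂ = f₀ · (v + u)/(v − u).
Beat frequency: |f₂ − f₀| = 2u·f₀/(v − u) = 2 × 1.2 × 2473/339.8 ≈ 17.5 Hz.

17.5 Hz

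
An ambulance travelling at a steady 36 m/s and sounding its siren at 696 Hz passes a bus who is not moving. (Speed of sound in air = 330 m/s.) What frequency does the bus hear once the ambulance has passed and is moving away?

628 Hz

Receding: f₂ = f · v/(v + v_s) = 696 × 330/366 ≈ 628 Hz.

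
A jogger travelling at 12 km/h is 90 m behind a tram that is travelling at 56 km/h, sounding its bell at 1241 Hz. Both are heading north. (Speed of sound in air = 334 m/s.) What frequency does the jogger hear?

56 km/h = 15.56 m/s; 12 km/h = 3.333 m/s.
The jogger is behind, so the tram is moving away from it while the jogger is moving toward the tram.
With source receding and observer approaching, f' = f · (v + v_o)/(v + v_s).
f' = 1241 × (334 + 3.333)/(334 + 15.56) = 1241 × 337.33/349.56 ≈ 1198 Hz.

1198 Hz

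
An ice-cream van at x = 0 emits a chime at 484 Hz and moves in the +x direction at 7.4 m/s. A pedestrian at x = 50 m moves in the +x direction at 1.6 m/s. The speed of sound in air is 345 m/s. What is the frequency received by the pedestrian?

The observer lies on the +x side, so the source is heading toward the observer and the observer is heading away from the source.
Both move, so f' = f · (v − v_o)/(v − v_s).
f' = 484 × (345 − 1.6)/(345 − 7.4) = 484 × 343.4/337.6 ≈ 492 Hz.

492 Hz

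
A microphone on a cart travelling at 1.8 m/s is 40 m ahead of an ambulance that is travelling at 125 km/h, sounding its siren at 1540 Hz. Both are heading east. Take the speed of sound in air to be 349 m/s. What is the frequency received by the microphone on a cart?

1701 Hz

125 km/h = 34.72 m/s.
The microphone on a cart is ahead, so the ambulance is moving toward it while the microphone on a cart is moving away from the ambulance.
With source approaching and observer receding, f' = f · (v − v_o)/(v − v_s).
f' = 1540 × (349 − 1.8)/(349 − 34.72) = 1540 × 347.2/314.28 ≈ 1701 Hz.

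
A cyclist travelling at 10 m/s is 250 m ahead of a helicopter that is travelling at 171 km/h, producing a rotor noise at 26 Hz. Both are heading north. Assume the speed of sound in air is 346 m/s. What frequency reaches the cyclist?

29.3 Hz

171 km/h = 47.5 m/s.
The cyclist is ahead, so the helicopter is moving toward it while the cyclist is moving away from the helicopter.
With source approaching and observer receding, f' = f · (v − v_o)/(v − v_s).
f' = 26 × (346 − 10)/(346 − 47.5) = 26 × 336/298.5 ≈ 29.3 Hz.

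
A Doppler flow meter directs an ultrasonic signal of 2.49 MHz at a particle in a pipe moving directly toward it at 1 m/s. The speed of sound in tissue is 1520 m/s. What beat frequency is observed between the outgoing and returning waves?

The particle in a pipe first receives the wave as a moving observer: f₁ = f₀ · (v + u)/v = 2.49 × (1520 + 1)/1520 ≈ 2.49164 MHz.
On reflection it acts as a source moving toward the stationary detector: f₂ = f₁ · v/(v − u) = 2.49164 × 1520/1519 ≈ 2.49328 MHz.
Beat frequency (with f₀ = 2490000 Hz): |f₂ − f₀| = 2u·f₀/(v − u) = 2 × 1 × 2490000/1519 ≈ 3278 Hz.

3278 Hz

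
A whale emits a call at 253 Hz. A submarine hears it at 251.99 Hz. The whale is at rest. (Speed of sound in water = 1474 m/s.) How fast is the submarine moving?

5.9 m/s

f' < f, so the submarine is receding.
f' = f · (v − v_o)/v ⇒ v_o = v · |f'/f − 1|.
v_o = 1474 × |251.99/253 − 1| = 1474 × 0.003992 ≈ 5.9 m/s.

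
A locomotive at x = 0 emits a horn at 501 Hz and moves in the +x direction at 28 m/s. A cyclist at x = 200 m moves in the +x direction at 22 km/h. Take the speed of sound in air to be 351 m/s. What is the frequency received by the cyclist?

535 Hz

22 km/h = 6.111 m/s.
The observer lies on the +x side, so the source is heading toward the observer and the observer is heading away from the source.
Both move, so f' = f · (v − v_o)/(v − v_s).
f' = 501 × (351 − 6.111)/(351 − 28) = 501 × 344.89/323 ≈ 535 Hz.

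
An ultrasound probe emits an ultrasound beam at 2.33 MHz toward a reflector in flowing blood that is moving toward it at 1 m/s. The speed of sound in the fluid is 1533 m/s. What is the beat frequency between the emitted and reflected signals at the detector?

The reflector in flowing blood first receives the wave as a moving observer: f₁ = f₀ · (v + u)/v = 2.33 × (1533 + 1)/1533 ≈ 2.33152 MHz.
On reflection it acts as a source moving toward the stationary detector: f₂ = f₁ · v/(v − u) = 2.33152 × 1533/1532 ≈ 2.33304 MHz.
Equivalently f₂ = f₀ · (v + u)/(v − u).
Beat frequency (with f₀ = 2330000 Hz): |f₂ − f₀| = 2u·f₀/(v − u) = 2 × 1 × 2330000/1532 ≈ 3042 Hz.

3042 Hz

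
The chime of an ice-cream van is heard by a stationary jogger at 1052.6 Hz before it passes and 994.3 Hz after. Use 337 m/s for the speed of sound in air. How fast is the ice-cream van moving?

f₁/f₂ = (v + v_s)/(v − v_s), so v_s = v · (f₁ − f₂)/(f₁ + f₂).
v_s = 337 × (1052.6 − 994.3)/(1052.6 + 994.3) = 337 × 58.3/2046.9 ≈ 9.6 m/s.

9.6 m/s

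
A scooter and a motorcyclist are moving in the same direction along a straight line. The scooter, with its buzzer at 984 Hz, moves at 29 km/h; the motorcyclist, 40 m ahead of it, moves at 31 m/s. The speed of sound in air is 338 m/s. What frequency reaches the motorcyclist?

916 Hz

29 km/h = 8.056 m/s.
The motorcyclist is ahead, so the scooter is moving toward it while the motorcyclist is moving away from the scooter.
Both move, so f' = f · (v − v_o)/(v − v_s).
f' = 984 × (338 − 31)/(338 − 8.056) = 984 × 307/329.94 ≈ 916 Hz.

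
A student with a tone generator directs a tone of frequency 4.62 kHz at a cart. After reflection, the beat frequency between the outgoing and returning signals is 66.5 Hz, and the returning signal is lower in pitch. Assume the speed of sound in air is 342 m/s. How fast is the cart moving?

2.48 m/s

Double Doppler shift off a moving reflector: f₂ = f₀ · (v + u)/(v − u) (u > 0 toward emitter).
Returning signal is lower, so f₂ = f₀ − Δf = 4620 − 66.5 = 4553.5 Hz.
Rearranging, u = v · (f₂ − f₀)/(f₂ + f₀) = 342 × -66.5/9173.5 ≈ -2.48 m/s.
So the cart is moving at 2.48 m/s away from the emitter.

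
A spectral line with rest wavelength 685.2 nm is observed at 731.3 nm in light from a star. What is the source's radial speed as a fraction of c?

λ'/λ₀ = 1.0673 > 1 (redshift), so the source is receding.
λ'/λ₀ = √((1 + β)/(1 − β)) for a receding source ⇒ β = (r² − 1)/(r² + 1) with r = λ'/λ₀.
β = (1.1391 − 1)/(1.1391 + 1) ≈ 0.065.

0.065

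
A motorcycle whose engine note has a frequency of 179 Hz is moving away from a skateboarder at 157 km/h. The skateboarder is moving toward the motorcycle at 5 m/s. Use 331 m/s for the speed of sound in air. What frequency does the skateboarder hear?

157 km/h = 43.61 m/s.
General Doppler shift: f' = f · (v + v_o)/(v + v_s).
f' = 179 × (331 + 5)/(331 + 43.61) = 179 × 336/374.61 ≈ 161 Hz.

161 Hz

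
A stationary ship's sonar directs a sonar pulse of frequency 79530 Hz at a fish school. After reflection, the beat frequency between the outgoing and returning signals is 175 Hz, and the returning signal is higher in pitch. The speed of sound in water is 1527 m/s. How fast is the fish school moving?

1.68 m/s

Double Doppler shift off a moving reflector: f₂ = f₀ · (v + u)/(v − u) (u > 0 toward emitter).
Returning signal is higher, so f₂ = f₀ + Δf = 79530 + 175 = 79705 Hz.
Rearranging, u = v · (f₂ − f₀)/(f₂ + f₀) = 1527 × 175/159235 ≈ 1.68 m/s.
So the fish school is moving at 1.68 m/s toward the emitter.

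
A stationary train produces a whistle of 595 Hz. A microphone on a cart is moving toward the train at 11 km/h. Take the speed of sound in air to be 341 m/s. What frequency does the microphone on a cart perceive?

600 Hz

11 km/h = 3.056 m/s.
Moving observer, stationary source: f' = f · (v + v_o)/v.
f' = 595 × (341 + 3.056)/341 = 595 × 344.06/341 ≈ 600 Hz.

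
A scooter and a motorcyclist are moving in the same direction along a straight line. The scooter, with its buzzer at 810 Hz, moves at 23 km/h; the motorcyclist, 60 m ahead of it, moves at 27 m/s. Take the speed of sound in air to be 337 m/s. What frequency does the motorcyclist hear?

23 km/h = 6.389 m/s.
The motorcyclist is ahead, so the scooter is moving toward it while the motorcyclist is moving away from the scooter.
General Doppler shift: f' = f · (v − v_o)/(v − v_s).
f' = 810 × (337 − 27)/(337 − 6.389) = 810 × 310/330.61 ≈ 760 Hz.

760 Hz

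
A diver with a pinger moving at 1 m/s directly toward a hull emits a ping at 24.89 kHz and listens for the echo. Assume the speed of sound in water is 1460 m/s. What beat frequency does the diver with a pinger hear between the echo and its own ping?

The hull receives the sound from a moving source: f₁ = f₀ · v/(v − v_e) = 24.89 × 1460/1459 ≈ 24.9071 kHz.
On the return leg the diver with a pinger is a moving observer: f₂ = f₁ · (v + v_e)/v = 24.9071 × 1461/1460 ≈ 24.9241 kHz.
Equivalently f₂ = f₀ · (v + v_e)/(v − v_e).
Beat against the emitted tone (with f₀ = 24890 Hz): |f₂ − f₀| = 2v_e·f₀/(v − v_e) = 2 × 1 × 24890/1459 ≈ 34.1 Hz.

34.1 Hz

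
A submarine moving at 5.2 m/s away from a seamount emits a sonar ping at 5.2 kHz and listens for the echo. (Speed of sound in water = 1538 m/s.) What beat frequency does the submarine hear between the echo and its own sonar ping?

35.0 Hz

The seamount receives the sound from a moving source: f₁ = f₀ · v/(v + v_e) = 5.2 × 1538/1543.2 ≈ 5.1825 kHz.
On the return leg the submarine is a moving observer: f₂ = f₁ · (v − v_e)/v = 5.1825 × 1532.8/1538 ≈ 5.1650 kHz.
Beat against the emitted tone (with f₀ = 5200 Hz): |f₂ − f₀| = 2v_e·f₀/(v + v_e) = 2 × 5.2 × 5200/1543.2 ≈ 35.0 Hz.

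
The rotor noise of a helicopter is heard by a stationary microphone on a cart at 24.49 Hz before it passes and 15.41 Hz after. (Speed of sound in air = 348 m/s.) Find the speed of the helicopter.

f₁/f₂ = (v + v_s)/(v − v_s), so v_s = v · (f₁ − f₂)/(f₁ + f₂).
v_s = 348 × (24.49 − 15.41)/(24.49 + 15.41) = 348 × 9.08/39.90 ≈ 79 m/s.

79 m/s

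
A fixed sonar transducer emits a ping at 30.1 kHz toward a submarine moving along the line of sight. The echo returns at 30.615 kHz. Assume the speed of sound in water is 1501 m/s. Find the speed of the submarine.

12.7 m/s

Double Doppler shift off a moving reflector: f₂ = f₀ · (v + u)/(v − u) (u > 0 toward emitter).
Rearranging, u = v · (f₂ − f₀)/(f₂ + f₀) = 1501 × 0.515/60.715 ≈ 12.7 m/s.
So the submarine is moving at 12.7 m/s toward the emitter.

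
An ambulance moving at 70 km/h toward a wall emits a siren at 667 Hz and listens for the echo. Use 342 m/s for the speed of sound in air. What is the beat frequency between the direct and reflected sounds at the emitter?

70 km/h = 19.44 m/s.
The wall receives the sound from a moving source: f₁ = f₀ · v/(v − v_e) = 667 × 342/322.56 ≈ 707.2 Hz.
On the return leg the ambulance is a moving observer: f₂ = f₁ · (v + v_e)/v = 707.2 × 361.44/342 ≈ 747.4 Hz.
Equivalently f₂ = f₀ · (v + v_e)/(v − v_e).
Beat against the emitted tone: |f₂ − f₀| = 2v_e·f₀/(v − v_e) = 2 × 19.44 × 667/322.56 ≈ 80 Hz.

80 Hz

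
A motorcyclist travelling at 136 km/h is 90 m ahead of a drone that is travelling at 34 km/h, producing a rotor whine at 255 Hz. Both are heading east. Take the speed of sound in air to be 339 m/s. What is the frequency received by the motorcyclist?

233 Hz

34 km/h = 9.444 m/s; 136 km/h = 37.78 m/s.
The motorcyclist is ahead, so the drone is moving toward it while the motorcyclist is moving away from the drone.
With source approaching and observer receding, f' = f · (v − v_o)/(v − v_s).
f' = 255 × (339 − 37.78)/(339 − 9.444) = 255 × 301.22/329.56 ≈ 233 Hz.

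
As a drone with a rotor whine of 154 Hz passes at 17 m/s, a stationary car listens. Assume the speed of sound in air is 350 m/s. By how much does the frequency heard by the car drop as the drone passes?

15.0 Hz

Approaching: f₁ = f · v/(v − v_s) = 154 × 350/333 ≈ 161.9 Hz.
Receding: f₂ = f · v/(v + v_s) = 154 × 350/367 ≈ 146.9 Hz.
Drop: f₁ − f₂ = 2f·v·v_s/(v² − v_s²) = 2 × 154 × 350 × 17/(350² − 17²) ≈ 15.0 Hz.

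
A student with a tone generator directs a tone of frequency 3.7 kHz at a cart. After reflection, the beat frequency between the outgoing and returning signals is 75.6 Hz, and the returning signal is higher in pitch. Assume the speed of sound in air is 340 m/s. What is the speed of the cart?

3.4 m/s

Double Doppler shift off a moving reflector: f₂ = f₀ · (v + u)/(v − u) (u > 0 toward emitter).
Returning signal is higher, so f₂ = f₀ + Δf = 3700 + 75.6 = 3775.6 Hz.
Rearranging, u = v · (f₂ − f₀)/(f₂ + f₀) = 340 × 75.6/7475.6 ≈ 3.4 m/s.
So the cart is moving at 3.4 m/s toward the emitter.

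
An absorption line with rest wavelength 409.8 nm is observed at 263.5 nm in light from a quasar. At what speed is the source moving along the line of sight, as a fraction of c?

0.415

λ'/λ₀ = 0.6430 < 1 (blueshift), so the source is approaching.
λ'/λ₀ = √((1 − β)/(1 + β)) for an approaching source ⇒ β = (1 − r²)/(1 + r²) with r = λ'/λ₀.
β = (1 − 0.4134)/(1 + 0.4134) ≈ 0.415.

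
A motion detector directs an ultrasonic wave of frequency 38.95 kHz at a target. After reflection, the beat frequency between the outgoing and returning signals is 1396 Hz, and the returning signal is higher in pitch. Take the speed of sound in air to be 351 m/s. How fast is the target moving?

Double Doppler shift off a moving reflector: f₂ = f₀ · (v + u)/(v − u) (u > 0 toward emitter).
Returning signal is higher, so f₂ = f₀ + Δf = 38950 + 1396 = 40346 Hz.
Rearranging, u = v · (f₂ − f₀)/(f₂ + f₀) = 351 × 1396/79296 ≈ 6.2 m/s.
So the target is moving at 6.2 m/s toward the emitter.

6.2 m/s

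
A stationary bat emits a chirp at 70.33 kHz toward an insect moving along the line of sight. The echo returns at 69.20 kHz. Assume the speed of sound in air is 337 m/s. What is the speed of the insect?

Double Doppler shift off a moving reflector: f₂ = f₀ · (v + u)/(v − u) (u > 0 toward emitter).
Rearranging, u = v · (f₂ − f₀)/(f₂ + f₀) = 337 × -1.13/139.53 ≈ -2.73 m/s.
So the insect is moving at 2.73 m/s away from the emitter.

2.73 m/s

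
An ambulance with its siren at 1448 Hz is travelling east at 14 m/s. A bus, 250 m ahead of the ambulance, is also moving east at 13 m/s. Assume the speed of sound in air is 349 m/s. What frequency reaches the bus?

The bus is ahead, so the ambulance is moving toward it while the bus is moving away from the ambulance.
Both move, so f' = f · (v − v_o)/(v − v_s).
f' = 1448 × (349 − 13)/(349 − 14) = 1448 × 336/335 ≈ 1452 Hz.

1452 Hz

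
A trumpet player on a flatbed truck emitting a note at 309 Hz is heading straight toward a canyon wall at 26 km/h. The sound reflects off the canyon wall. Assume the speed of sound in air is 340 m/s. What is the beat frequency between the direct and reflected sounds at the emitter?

13.4 Hz

26 km/h = 7.222 m/s.
The canyon wall receives the sound from a moving source: f₁ = f₀ · v/(v − v_e) = 309 × 340/332.78 ≈ 315.71 Hz.
On the return leg the trumpet player on a flatbed truck is a moving observer: f₂ = f₁ · (v + v_e)/v = 315.71 × 347.22/340 ≈ 322.41 Hz.
Equivalently f₂ = f₀ · (v + v_e)/(v − v_e).
Beat against the emitted tone: |f₂ − f₀| = 2v_e·f₀/(v − v_e) = 2 × 7.222 × 309/332.78 ≈ 13.4 Hz.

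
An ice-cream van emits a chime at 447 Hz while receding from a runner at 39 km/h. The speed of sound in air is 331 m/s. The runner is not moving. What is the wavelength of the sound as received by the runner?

76.5 cm

39 km/h = 10.83 m/s.
Only the source moves, away from the listener, so f' = f · v/(v + v_s).
f' = 447 × 331/(331 + 10.83) ≈ 433 Hz.
λ' = v/f' = 331/432.834 ≈ 76.5 cm.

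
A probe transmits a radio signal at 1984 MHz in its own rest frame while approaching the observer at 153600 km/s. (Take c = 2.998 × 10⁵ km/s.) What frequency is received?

3493.9 MHz

β = v/c = 153600/299800 = 0.5123.
Relativistic Doppler for frequency: f' = f₀ · √((1 + β)/(1 − β)).
f' = 1984 × √(1.5123/0.4877) = 1984 × 1.76103 ≈ 3493.9 MHz.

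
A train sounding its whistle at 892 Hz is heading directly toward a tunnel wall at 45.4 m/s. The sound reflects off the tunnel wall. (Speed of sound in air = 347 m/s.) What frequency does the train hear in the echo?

The tunnel wall receives the sound from a moving source: f₁ = f₀ · v/(v − v_e) = 892 × 347/301.6 ≈ 1026 Hz.
On the return leg the train is a moving observer: f₂ = f₁ · (v + v_e)/v = 1026 × 392.4/347 ≈ 1161 Hz.

1161 Hz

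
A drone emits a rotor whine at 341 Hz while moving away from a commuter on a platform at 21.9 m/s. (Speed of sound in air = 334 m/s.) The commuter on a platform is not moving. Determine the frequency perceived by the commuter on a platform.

320 Hz

Moving source, stationary observer: f' = f · v/(v + v_s) since the source is receding.
f' = 341 × 334/(334 + 21.9) = 341 × 334/355.9 ≈ 320 Hz.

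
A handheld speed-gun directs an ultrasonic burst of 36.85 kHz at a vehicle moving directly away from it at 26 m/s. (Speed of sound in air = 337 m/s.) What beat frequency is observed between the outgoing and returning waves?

5279 Hz

At the vehicle (a moving observer), f₁ = f₀ · (v − u)/v = 36.85 × 311/337 ≈ 34.01 kHz.
The reflection then acts as a moving source: f₂ = f₁ · v/(v + u) ≈ 31.57 kHz.
Beat frequency (with f₀ = 36850 Hz): |f₂ − f₀| = 2u·f₀/(v + u) = 2 × 26 × 36850/363 ≈ 5279 Hz.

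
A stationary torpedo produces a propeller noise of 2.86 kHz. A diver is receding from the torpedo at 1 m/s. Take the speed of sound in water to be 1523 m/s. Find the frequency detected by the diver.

2.86 kHz

Moving observer, stationary source: f' = f · (v − v_o)/v.
f' = 2.86 × (1523 − 1)/1523 = 2.86 × 1522/1523 ≈ 2.86 kHz.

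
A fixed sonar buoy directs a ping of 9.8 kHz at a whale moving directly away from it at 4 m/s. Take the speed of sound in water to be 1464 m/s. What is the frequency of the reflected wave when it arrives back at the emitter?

9.75 kHz

The whale first receives the wave as a moving observer: f₁ = f₀ · (v − u)/v = 9.8 × (1464 − 4)/1464 ≈ 9.77 kHz.
On reflection it acts as a source moving away from the stationary detector: f₂ = f₁ · v/(v + u) = 9.77 × 1464/1468 ≈ 9.75 kHz.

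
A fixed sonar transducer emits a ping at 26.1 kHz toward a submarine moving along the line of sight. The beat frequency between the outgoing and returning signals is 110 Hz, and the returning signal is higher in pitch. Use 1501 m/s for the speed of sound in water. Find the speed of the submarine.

3.2 m/s

Double Doppler shift off a moving reflector: f₂ = f₀ · (v + u)/(v − u) (u > 0 toward emitter).
Returning signal is higher, so f₂ = f₀ + Δf = 26100 + 110 = 26210 Hz.
Rearranging, u = v · (f₂ − f₀)/(f₂ + f₀) = 1501 × 110/52310 ≈ 3.2 m/s.
So the submarine is moving at 3.2 m/s toward the emitter.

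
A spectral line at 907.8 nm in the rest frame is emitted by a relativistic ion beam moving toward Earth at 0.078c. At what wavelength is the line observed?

Relativistic Doppler for wavelength: λ' = λ₀ · √((1 − β)/(1 + β)).
λ' = 907.8 × √(0.9220/1.0780) = 907.8 × 0.92482 ≈ 839.5 nm.

839.5 nm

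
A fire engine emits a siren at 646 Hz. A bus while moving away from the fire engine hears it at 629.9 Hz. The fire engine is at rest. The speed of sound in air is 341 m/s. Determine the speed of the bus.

8.5 m/s

f' = f · (v − v_o)/v ⇒ v_o = v · |f'/f − 1|.
v_o = 341 × |629.9/646 − 1| = 341 × 0.02492 ≈ 8.5 m/s.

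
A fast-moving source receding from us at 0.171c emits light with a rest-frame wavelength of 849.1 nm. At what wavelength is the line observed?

Relativistic Doppler for wavelength: λ' = λ₀ · √((1 + β)/(1 − β)).
λ' = 849.1 × √(1.1710/0.8290) = 849.1 × 1.18851 ≈ 1009.2 nm.

1009.2 nm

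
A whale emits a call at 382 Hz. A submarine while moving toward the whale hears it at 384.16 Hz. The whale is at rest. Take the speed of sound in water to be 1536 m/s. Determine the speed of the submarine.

f' = f · (v + v_o)/v ⇒ v_o = v · |f'/f − 1|.
v_o = 1536 × |384.16/382 − 1| = 1536 × 0.005654 ≈ 8.7 m/s.

8.7 m/s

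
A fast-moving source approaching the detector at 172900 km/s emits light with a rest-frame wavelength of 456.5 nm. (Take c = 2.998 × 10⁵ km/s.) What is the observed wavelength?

236.5 nm

β = v/c = 172900/299800 = 0.5767.
Relativistic Doppler for wavelength: λ' = λ₀ · √((1 − β)/(1 + β)).
λ' = 456.5 × √(0.4233/1.5767) = 456.5 × 0.51813 ≈ 236.5 nm.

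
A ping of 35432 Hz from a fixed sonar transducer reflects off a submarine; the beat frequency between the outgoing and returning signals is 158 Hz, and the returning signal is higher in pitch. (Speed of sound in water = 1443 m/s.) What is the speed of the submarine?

3.2 m/s

Double Doppler shift off a moving reflector: f₂ = f₀ · (v + u)/(v − u) (u > 0 toward emitter).
Returning signal is higher, so f₂ = f₀ + Δf = 35432 + 158 = 35590 Hz.
Rearranging, u = v · (f₂ − f₀)/(f₂ + f₀) = 1443 × 158/71022 ≈ 3.2 m/s.
So the submarine is moving at 3.2 m/s toward the emitter.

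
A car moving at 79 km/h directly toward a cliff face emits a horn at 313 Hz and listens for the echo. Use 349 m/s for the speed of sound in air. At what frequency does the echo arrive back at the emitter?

355 Hz

79 km/h = 21.94 m/s.
The cliff face receives the sound from a moving source: f₁ = f₀ · v/(v − v_e) = 313 × 349/327.06 ≈ 334 Hz.
On the return leg the car is a moving observer: f₂ = f₁ · (v + v_e)/v = 334 × 370.94/349 ≈ 355 Hz.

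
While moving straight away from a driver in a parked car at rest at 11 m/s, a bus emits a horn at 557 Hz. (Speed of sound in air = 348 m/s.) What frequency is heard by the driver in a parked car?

540 Hz

Only the source moves, away from the listener, so f' = f · v/(v + v_s).
f' = 557 × 348/(348 + 11) = 557 × 348/359 ≈ 540 Hz.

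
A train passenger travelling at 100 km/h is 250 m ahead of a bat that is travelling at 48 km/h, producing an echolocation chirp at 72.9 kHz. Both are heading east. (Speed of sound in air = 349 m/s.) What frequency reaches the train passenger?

69.8 kHz

48 km/h = 13.33 m/s; 100 km/h = 27.78 m/s.
The train passenger is ahead, so the bat is moving toward it while the train passenger is moving away from the bat.
General Doppler shift: f' = f · (v − v_o)/(v − v_s).
f' = 72.9 × (349 − 27.78)/(349 − 13.33) = 72.9 × 321.22/335.67 ≈ 69.8 kHz.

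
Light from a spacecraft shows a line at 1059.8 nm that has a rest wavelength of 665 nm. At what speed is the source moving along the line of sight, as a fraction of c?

0.435

λ'/λ₀ = 1.5937 > 1 (redshift), so the source is receding.
λ'/λ₀ = √((1 + β)/(1 − β)) for a receding source ⇒ β = (r² − 1)/(r² + 1) with r = λ'/λ₀.
β = (2.5398 − 1)/(2.5398 + 1) ≈ 0.435.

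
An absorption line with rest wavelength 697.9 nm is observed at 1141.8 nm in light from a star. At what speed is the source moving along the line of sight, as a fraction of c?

0.456c

λ'/λ₀ = 1.6361 > 1 (redshift), so the source is receding.
λ'/λ₀ = √((1 + β)/(1 − β)) for a receding source ⇒ β = (r² − 1)/(r² + 1) with r = λ'/λ₀.
β = (2.6767 − 1)/(2.6767 + 1) ≈ 0.456.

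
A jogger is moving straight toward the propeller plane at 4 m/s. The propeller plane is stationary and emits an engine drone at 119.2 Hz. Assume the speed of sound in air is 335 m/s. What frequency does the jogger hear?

Moving observer, stationary source: f' = f · (v + v_o)/v.
f' = 119.2 × (335 + 4)/335 = 119.2 × 339/335 ≈ 121 Hz.

121 Hz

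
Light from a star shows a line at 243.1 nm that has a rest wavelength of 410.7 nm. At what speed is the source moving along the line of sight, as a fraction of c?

0.481

λ'/λ₀ = 0.5919 < 1 (blueshift), so the source is approaching.
λ'/λ₀ = √((1 − β)/(1 + β)) for an approaching source ⇒ β = (1 − r²)/(1 + r²) with r = λ'/λ₀.
β = (1 − 0.3504)/(1 + 0.3504) ≈ 0.481.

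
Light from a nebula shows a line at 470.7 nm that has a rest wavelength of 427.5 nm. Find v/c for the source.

0.096

λ'/λ₀ = 1.1011 > 1 (redshift), so the source is receding.
λ'/λ₀ = √((1 + β)/(1 − β)) for a receding source ⇒ β = (r² − 1)/(r² + 1) with r = λ'/λ₀.
β = (1.2123 − 1)/(1.2123 + 1) ≈ 0.096.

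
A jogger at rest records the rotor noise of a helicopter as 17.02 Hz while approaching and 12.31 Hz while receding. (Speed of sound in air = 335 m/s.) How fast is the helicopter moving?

f₁/f₂ = (v + v_s)/(v − v_s), so v_s = v · (f₁ − f₂)/(f₁ + f₂).
v_s = 335 × (17.02 − 12.31)/(17.02 + 12.31) = 335 × 4.71/29.33 ≈ 54 m/s.

54 m/s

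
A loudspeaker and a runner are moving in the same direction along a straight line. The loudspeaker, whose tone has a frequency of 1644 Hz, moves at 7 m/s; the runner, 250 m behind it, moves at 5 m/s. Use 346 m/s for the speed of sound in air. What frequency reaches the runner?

The runner is behind, so the loudspeaker is moving away from it while the runner is moving toward the loudspeaker.
With source receding and observer approaching, f' = f · (v + v_o)/(v + v_s).
f' = 1644 × (346 + 5)/(346 + 7) = 1644 × 351/353 ≈ 1635 Hz.

1635 Hz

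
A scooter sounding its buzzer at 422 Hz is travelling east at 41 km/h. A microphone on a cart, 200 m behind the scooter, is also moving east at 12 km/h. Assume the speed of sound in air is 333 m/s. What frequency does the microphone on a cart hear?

412 Hz

41 km/h = 11.39 m/s; 12 km/h = 3.333 m/s.
The microphone on a cart is behind, so the scooter is moving away from it while the microphone on a cart is moving toward the scooter.
General Doppler shift: f' = f · (v + v_o)/(v + v_s).
f' = 422 × (333 + 3.333)/(333 + 11.39) = 422 × 336.33/344.39 ≈ 412 Hz.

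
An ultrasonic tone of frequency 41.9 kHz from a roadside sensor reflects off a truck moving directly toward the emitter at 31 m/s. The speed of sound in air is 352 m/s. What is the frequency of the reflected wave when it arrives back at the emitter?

At the truck (a moving observer), f₁ = f₀ · (v + u)/v = 41.9 × 383/352 ≈ 45.6 kHz.
On reflection it acts as a source moving toward the stationary detector: f₂ = f₁ · v/(v − u) = 45.6 × 352/321 ≈ 50.0 kHz.

50.0 kHz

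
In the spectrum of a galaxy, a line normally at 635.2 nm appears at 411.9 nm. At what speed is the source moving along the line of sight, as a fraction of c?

0.408c

λ'/λ₀ = 0.6485 < 1 (blueshift), so the source is approaching.
λ'/λ₀ = √((1 − β)/(1 + β)) for an approaching source ⇒ β = (1 − r²)/(1 + r²) with r = λ'/λ₀.
β = (1 − 0.4205)/(1 + 0.4205) ≈ 0.408.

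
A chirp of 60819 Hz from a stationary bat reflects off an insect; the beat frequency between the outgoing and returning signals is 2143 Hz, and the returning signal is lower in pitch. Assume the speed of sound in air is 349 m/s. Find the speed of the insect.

6.3 m/s

Double Doppler shift off a moving reflector: f₂ = f₀ · (v + u)/(v − u) (u > 0 toward emitter).
Returning signal is lower, so f₂ = f₀ − Δf = 60819 − 2143 = 58676 Hz.
Rearranging, u = v · (f₂ − f₀)/(f₂ + f₀) = 349 × -2143/119495 ≈ -6.3 m/s.
So the insect is moving at 6.3 m/s away from the emitter.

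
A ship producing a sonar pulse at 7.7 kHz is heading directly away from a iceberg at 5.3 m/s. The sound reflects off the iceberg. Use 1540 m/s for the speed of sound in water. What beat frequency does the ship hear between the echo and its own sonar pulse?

The iceberg receives the sound from a moving source: f₁ = f₀ · v/(v + v_e) = 7.7 × 1540/1545.3 ≈ 7.6736 kHz.
On the return leg the ship is a moving observer: f₂ = f₁ · (v − v_e)/v = 7.6736 × 1534.7/1540 ≈ 7.6472 kHz.
Beat against the emitted tone (with f₀ = 7700 Hz): |f₂ − f₀| = 2v_e·f₀/(v + v_e) = 2 × 5.3 × 7700/1545.3 ≈ 52.8 Hz.

52.8 Hz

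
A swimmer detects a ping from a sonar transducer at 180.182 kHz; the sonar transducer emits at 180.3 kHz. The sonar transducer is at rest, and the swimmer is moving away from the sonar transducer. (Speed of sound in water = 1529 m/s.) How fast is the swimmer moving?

1.00 m/s

f' = f · (v − v_o)/v ⇒ v_o = v · |f'/f − 1|.
v_o = 1529 × |180.182/180.3 − 1| = 1529 × 0.0006545 ≈ 1.00 m/s.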